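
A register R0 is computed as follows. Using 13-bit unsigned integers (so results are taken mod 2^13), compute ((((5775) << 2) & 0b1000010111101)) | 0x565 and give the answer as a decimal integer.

5775 = 1011010001111
→ << 2 (mod 2^13) → 1101000111100 = 6716
0b1000010111101 = 1000010111101
→ & → 1000000111100 = 4156
0x565 = 0010101100101
→ | → 1010101111101 = 5501

5501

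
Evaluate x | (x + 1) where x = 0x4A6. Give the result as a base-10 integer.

1191

x = 10010100110 = 1190
x + 1 = 10010100111
OR    = 10010100111 = 1191
(x | (x + 1) sets the lowest cleared bit.)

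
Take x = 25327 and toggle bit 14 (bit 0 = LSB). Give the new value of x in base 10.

8943

x = 110001011101111
bit 14 is currently 1; toggle it via x ^ (1 << 14) = x ^ 16384
→ 010001011101111 = 8943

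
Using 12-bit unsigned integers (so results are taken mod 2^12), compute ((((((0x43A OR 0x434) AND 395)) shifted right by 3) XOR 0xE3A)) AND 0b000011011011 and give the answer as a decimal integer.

27

0x43A = 010000111010
0x434 = 010000110100
→ OR → 010000111110 = 1086
395 = 000110001011
→ AND → 000000001010 = 10
→ shifted right by 3 → 000000000001 = 1
0xE3A = 111000111010
→ XOR → 111000111011 = 3643
0b000011011011 = 000011011011
→ AND → 000000011011 = 27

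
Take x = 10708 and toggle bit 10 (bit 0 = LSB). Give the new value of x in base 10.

11732

x = 010100111010100
bit 10 is currently 0; toggle it via x ^ (1 << 10) = x ^ 1024
→ 010110111010100 = 11732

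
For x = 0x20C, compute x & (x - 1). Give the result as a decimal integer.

520

x = 1000001100 = 524
x - 1 = 1000001011
AND   = 1000001000 = 520
(x & (x - 1) clears the lowest set bit of x.)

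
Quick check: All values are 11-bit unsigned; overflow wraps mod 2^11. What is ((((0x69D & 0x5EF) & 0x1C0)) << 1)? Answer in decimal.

256

0x69D = 11010011101
0x5EF = 10111101111
→ & → 10010001101 = 1165
0x1C0 = 00111000000
→ & → 00010000000 = 128
→ << 1 (mod 2^11) → 00100000000 = 256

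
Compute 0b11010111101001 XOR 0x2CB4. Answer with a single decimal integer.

a = 11010111101001
0x2CB4 = 10110010110100
XOR → 01100101011101 = 6493

6493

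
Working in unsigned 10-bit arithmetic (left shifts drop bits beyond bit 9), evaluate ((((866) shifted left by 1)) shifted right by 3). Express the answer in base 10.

88

866 = 1101100010
→ shifted left by 1 (mod 2^10) → 1011000100 = 708
→ shifted right by 3 → 0001011000 = 88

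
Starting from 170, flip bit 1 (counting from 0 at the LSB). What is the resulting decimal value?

168

x = 010101010
bit 1 is currently 1; toggle it via x ^ (1 << 1) = x ^ 2
→ 010101000 = 168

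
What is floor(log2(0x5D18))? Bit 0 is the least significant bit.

0x5D18 = 101110100011000
The topmost 1 is at position 14 (since 2^14 = 16384 ≤ 23832 < 32768).

14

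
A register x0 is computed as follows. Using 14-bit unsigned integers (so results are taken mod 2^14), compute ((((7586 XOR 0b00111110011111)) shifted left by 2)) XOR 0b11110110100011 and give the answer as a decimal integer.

13655

7586 = 01110110100010
0b00111110011111 = 00111110011111
→ XOR → 01001000111101 = 4669
→ shifted left by 2 (mod 2^14) → 00100011110100 = 2292
0b11110110100011 = 11110110100011
→ XOR → 11010101010111 = 13655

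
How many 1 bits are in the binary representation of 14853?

14853 = 11101000000101
Count the 1s: 1 + 1 + 1 + 1 + 1 + 1 = 6

6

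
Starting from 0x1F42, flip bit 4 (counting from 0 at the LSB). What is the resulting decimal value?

8018

x = 01111101000010
bit 4 is currently 0; toggle it via x ^ (1 << 4) = x ^ 16
→ 01111101010010 = 8018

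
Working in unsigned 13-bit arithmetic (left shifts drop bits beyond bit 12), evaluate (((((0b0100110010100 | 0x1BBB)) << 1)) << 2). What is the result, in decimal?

0b0100110010100 = 0100110010100
0x1BBB = 1101110111011
→ | → 1101110111111 = 7103
→ << 1 (mod 2^13) → 1011101111110 = 6014
→ << 2 (mod 2^13) → 1110111111000 = 7672

7672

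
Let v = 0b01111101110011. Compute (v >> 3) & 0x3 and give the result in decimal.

2

v = 01111101110011
Shift right by 3: 01111101110
Mask low 2 bits: 10 = 2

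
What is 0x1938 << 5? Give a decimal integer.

0x1938 = 000001100100111000
shift left by 5 → 110010011100000000 = 206592
(equivalently, 6456 × 2^5 = 6456 × 32)

206592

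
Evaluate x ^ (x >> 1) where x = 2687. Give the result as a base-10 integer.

x = 101001111111 = 2687
x>>1 = 010100111111
XOR  = 111101000000 = 3904
(x ^ (x >> 1) gives the standard binary-reflected Gray code of x.)

3904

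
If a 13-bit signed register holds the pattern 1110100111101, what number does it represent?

-707

pattern = 1110100111101 (MSB is 1 ⇒ negative)
Invert: 0001011000010, add 1 → 0001011000011 = 707, so the value is -707.
(Equivalently: 7485 - 2^13 = 7485 - 8192 = -707.)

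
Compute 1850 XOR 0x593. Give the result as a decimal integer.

1850 = 11100111010
0x593 = 10110010011
XOR → 01010101001 = 681

681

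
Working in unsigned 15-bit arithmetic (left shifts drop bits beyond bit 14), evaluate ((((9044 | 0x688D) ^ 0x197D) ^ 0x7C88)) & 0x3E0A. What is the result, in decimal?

3592

9044 = 010001101010100
0x688D = 110100010001101
→ | → 110101111011101 = 27613
0x197D = 001100101111101
→ ^ → 111001010100000 = 29344
0x7C88 = 111110010001000
→ ^ → 000111000101000 = 3624
0x3E0A = 011111000001010
→ & → 000111000001000 = 3592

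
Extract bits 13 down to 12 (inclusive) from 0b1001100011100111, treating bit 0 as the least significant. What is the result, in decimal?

1

v = 1001100011100111
Shift right by 12: 1001
Mask low 2 bits: 01 = 1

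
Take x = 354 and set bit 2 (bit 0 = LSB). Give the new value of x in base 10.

358

x = 101100010
bit 2 is currently 0; set it via x | (1 << 2) = x | 4
→ 101100110 = 358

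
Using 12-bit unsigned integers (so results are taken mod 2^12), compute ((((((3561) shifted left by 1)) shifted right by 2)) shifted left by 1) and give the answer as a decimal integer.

1512

3561 = 110111101001
→ shifted left by 1 (mod 2^12) → 101111010010 = 3026
→ shifted right by 2 → 001011110100 = 756
→ shifted left by 1 (mod 2^12) → 010111101000 = 1512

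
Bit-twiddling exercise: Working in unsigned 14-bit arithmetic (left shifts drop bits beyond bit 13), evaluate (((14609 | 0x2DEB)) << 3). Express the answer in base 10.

12248

14609 = 11100100010001
0x2DEB = 10110111101011
→ | → 11110111111011 = 15867
→ << 3 (mod 2^14) → 10111111011000 = 12248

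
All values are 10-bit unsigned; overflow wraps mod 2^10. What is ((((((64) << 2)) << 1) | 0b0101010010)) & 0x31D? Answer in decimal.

784

64 = 0001000000
→ << 2 (mod 2^10) → 0100000000 = 256
→ << 1 (mod 2^10) → 1000000000 = 512
0b0101010010 = 0101010010
→ | → 1101010010 = 850
0x31D = 1100011101
→ & → 1100010000 = 784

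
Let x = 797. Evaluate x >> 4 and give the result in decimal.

797 = 1100011101
shift right by 4 → 0000110001 = 49
(equivalently, floor(797 / 16))

49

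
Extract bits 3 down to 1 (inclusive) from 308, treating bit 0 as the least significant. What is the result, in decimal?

2

v = 0100110100
Shift right by 1: 010011010
Mask low 3 bits: 010 = 2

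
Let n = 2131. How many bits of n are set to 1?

2131 = 100001010011
Count the 1s: 1 + 1 + 1 + 1 + 1 = 5

5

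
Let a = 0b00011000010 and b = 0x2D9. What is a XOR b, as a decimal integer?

a = 0011000010
0x2D9 = 1011011001
XOR → 1000011011 = 539

539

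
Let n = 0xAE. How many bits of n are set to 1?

5

0xAE = 10101110
Count the 1s: 1 + 1 + 1 + 1 + 1 = 5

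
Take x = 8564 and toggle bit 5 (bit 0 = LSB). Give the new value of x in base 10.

x = 10000101110100
bit 5 is currently 1; toggle it via x ^ (1 << 5) = x ^ 32
→ 10000101010100 = 8532

8532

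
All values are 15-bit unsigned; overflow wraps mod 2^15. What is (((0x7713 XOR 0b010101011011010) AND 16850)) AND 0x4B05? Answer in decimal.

0x7713 = 111011100010011
0b010101011011010 = 010101011011010
→ XOR → 101110111001001 = 24009
16850 = 100000111010010
→ AND → 100000111000000 = 16832
0x4B05 = 100101100000101
→ AND → 100000100000000 = 16640

16640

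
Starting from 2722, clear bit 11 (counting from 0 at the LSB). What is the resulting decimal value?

x = 0101010100010
bit 11 is currently 1; clear it via x & ~(1 << 11) = x & ~2048
→ 0001010100010 = 674

674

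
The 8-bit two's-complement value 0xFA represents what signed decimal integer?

-6

pattern = 11111010 (MSB is 1 ⇒ negative)
Invert: 00000101, add 1 → 00000110 = 6, so the value is -6.
(Equivalently: 250 - 2^8 = 250 - 256 = -6.)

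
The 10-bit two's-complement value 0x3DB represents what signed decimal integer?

-37

pattern = 1111011011 (MSB is 1 ⇒ negative)
Invert: 0000100100, add 1 → 0000100101 = 37, so the value is -37.
(Equivalently: 987 - 2^10 = 987 - 1024 = -37.)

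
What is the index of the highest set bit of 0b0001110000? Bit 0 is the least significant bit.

0b0001110000 = 1110000
The topmost 1 is at position 6 (since 2^6 = 64 ≤ 112 < 128).

6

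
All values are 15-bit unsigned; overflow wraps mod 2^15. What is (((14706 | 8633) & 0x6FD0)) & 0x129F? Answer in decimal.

14706 = 011100101110010
8633 = 010000110111001
→ | → 011100111111011 = 14843
0x6FD0 = 110111111010000
→ & → 010100111010000 = 10704
0x129F = 001001010011111
→ & → 000000010010000 = 144

144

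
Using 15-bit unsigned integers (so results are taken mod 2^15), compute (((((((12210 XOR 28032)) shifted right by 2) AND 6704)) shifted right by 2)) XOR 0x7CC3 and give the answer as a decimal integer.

12210 = 010111110110010
28032 = 110110110000000
→ XOR → 100001000110010 = 16946
→ shifted right by 2 → 001000010001100 = 4236
6704 = 001101000110000
→ AND → 001000000000000 = 4096
→ shifted right by 2 → 000010000000000 = 1024
0x7CC3 = 111110011000011
→ XOR → 111100011000011 = 30915

30915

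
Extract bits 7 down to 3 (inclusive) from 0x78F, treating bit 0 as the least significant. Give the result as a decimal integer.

v = 00011110001111
Shift right by 3: 00011110001
Mask low 5 bits: 10001 = 17

17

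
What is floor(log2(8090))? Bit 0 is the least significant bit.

12

8090 = 1111110011010
The topmost 1 is at position 12 (since 2^12 = 4096 ≤ 8090 < 8192).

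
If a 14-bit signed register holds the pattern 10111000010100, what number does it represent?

-4588

pattern = 10111000010100 (MSB is 1 ⇒ negative)
Invert: 01000111101011, add 1 → 01000111101100 = 4588, so the value is -4588.
(Equivalently: 11796 - 2^14 = 11796 - 16384 = -4588.)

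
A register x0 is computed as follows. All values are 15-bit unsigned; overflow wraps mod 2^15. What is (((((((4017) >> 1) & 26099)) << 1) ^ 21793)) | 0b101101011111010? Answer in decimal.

4017 = 000111110110001
→ >> 1 → 000011111011000 = 2008
26099 = 110010111110011
→ & → 000010111010000 = 1488
→ << 1 (mod 2^15) → 000101110100000 = 2976
21793 = 101010100100001
→ ^ → 101111010000001 = 24193
0b101101011111010 = 101101011111010
→ | → 101111011111011 = 24315

24315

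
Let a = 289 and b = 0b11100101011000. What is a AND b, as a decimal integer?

256

289 = 00000100100001
b = 11100101011000
AND → 00000100000000 = 256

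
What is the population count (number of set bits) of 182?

5

182 = 10110110
Count the 1s: 1 + 1 + 1 + 1 + 1 = 5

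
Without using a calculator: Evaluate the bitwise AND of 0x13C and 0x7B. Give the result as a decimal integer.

0x13C = 100111100
0x7B = 001111011
AND → 000111000 = 56

56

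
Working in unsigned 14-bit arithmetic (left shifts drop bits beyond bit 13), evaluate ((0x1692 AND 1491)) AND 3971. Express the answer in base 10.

1154

0x1692 = 01011010010010
1491 = 00010111010011
→ AND → 00010010010010 = 1170
3971 = 00111110000011
→ AND → 00010010000010 = 1154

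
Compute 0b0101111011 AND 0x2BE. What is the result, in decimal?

58

a = 0101111011
0x2BE = 1010111110
AND → 0000111010 = 58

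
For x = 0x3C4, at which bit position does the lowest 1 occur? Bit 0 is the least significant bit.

0x3C4 = 1111000100
Trailing zeros: 2, so the lowest set bit is bit 2 (value 4).

2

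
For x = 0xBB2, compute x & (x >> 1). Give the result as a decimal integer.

x = 101110110010 = 2994
x>>1 = 010111011001
AND  = 000110010000 = 400
(x & (x >> 1) has a 1 wherever x has two consecutive 1 bits.)

400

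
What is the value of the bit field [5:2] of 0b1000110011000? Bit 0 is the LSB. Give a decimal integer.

v = 1000110011000
Shift right by 2: 10001100110
Mask low 4 bits: 0110 = 6

6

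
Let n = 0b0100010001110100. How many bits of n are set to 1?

6

n = 100010001110100
Count the 1s: 1 + 1 + 1 + 1 + 1 + 1 = 6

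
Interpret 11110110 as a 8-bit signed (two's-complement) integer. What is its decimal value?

pattern = 11110110 (MSB is 1 ⇒ negative)
Invert: 00001001, add 1 → 00001010 = 10, so the value is -10.
(Equivalently: 246 - 2^8 = 246 - 256 = -10.)

-10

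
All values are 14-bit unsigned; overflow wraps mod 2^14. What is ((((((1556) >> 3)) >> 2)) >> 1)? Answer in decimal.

1556 = 00011000010100
→ >> 3 → 00000011000010 = 194
→ >> 2 → 00000000110000 = 48
→ >> 1 → 00000000011000 = 24

24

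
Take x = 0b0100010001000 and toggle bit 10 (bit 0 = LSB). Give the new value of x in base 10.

x = 0100010001000
bit 10 is currently 0; toggle it via x ^ (1 << 10) = x ^ 1024
→ 0110010001000 = 3208

3208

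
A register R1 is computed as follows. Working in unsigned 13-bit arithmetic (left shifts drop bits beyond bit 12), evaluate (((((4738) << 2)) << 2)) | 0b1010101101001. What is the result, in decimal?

7529

4738 = 1001010000010
→ << 2 (mod 2^13) → 0101000001000 = 2568
→ << 2 (mod 2^13) → 0100000100000 = 2080
0b1010101101001 = 1010101101001
→ | → 1110101101001 = 7529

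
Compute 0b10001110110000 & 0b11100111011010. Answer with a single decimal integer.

a = 10001110110000
b = 11100111011010
AND → 10000110010000 = 8592

8592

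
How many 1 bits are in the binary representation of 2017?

2017 = 11111100001
Count the 1s: 1 + 1 + 1 + 1 + 1 + 1 + 1 = 7

7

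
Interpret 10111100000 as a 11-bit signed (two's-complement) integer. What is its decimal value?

pattern = 10111100000 (MSB is 1 ⇒ negative)
Invert: 01000011111, add 1 → 01000100000 = 544, so the value is -544.
(Equivalently: 1504 - 2^11 = 1504 - 2048 = -544.)

-544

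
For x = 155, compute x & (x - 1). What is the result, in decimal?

x = 10011011 = 155
x - 1 = 10011010
AND   = 10011010 = 154
(x & (x - 1) clears the lowest set bit of x.)

154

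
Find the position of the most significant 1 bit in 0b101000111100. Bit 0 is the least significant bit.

11

0b101000111100 = 101000111100
The topmost 1 is at position 11 (since 2^11 = 2048 ≤ 2620 < 4096).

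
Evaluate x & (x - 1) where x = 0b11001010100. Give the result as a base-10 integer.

x = 11001010100 = 1620
x - 1 = 11001010011
AND   = 11001010000 = 1616
(x & (x - 1) clears the lowest set bit of x.)

1616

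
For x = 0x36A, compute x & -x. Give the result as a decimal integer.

x = 1101101010 = 874
-x (two's complement) = …0010010110
AND   = 0000000010 = 2
(x & -x isolates the lowest set bit of x.)

2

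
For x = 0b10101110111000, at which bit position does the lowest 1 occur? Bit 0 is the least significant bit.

3

0b10101110111000 = 10101110111000
Trailing zeros: 3, so the lowest set bit is bit 3 (value 8).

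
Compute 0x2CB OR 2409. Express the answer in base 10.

0x2CB = 001011001011
2409 = 100101101001
 OR → 101111101011 = 3051

3051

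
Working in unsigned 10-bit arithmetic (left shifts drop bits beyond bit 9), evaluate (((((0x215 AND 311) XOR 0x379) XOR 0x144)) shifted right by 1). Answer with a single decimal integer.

0x215 = 1000010101
311 = 0100110111
→ AND → 0000010101 = 21
0x379 = 1101111001
→ XOR → 1101101100 = 876
0x144 = 0101000100
→ XOR → 1000101000 = 552
→ shifted right by 1 → 0100010100 = 276

276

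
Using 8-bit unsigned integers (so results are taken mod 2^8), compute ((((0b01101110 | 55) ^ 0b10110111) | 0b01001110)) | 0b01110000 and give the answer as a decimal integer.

254

0b01101110 = 01101110
55 = 00110111
→ | → 01111111 = 127
0b10110111 = 10110111
→ ^ → 11001000 = 200
0b01001110 = 01001110
→ | → 11001110 = 206
0b01110000 = 01110000
→ | → 11111110 = 254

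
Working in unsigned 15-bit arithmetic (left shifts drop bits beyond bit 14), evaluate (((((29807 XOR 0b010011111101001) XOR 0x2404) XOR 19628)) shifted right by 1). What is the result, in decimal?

29807 = 111010001101111
0b010011111101001 = 010011111101001
→ XOR → 101001110000110 = 21382
0x2404 = 010010000000100
→ XOR → 111011110000010 = 30594
19628 = 100110010101100
→ XOR → 011101100101110 = 15150
→ shifted right by 1 → 001110110010111 = 7575

7575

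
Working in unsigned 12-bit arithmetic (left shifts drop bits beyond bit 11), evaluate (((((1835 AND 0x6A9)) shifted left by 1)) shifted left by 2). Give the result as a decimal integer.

328

1835 = 011100101011
0x6A9 = 011010101001
→ AND → 011000101001 = 1577
→ shifted left by 1 (mod 2^12) → 110001010010 = 3154
→ shifted left by 2 (mod 2^12) → 000101001000 = 328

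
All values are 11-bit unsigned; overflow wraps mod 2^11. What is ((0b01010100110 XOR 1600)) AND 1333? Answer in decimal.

1060

0b01010100110 = 01010100110
1600 = 11001000000
→ XOR → 10011100110 = 1254
1333 = 10100110101
→ AND → 10000100100 = 1060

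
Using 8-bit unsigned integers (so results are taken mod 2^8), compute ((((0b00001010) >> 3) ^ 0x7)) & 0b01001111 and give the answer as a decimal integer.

0b00001010 = 00001010
→ >> 3 → 00000001 = 1
0x7 = 00000111
→ ^ → 00000110 = 6
0b01001111 = 01001111
→ & → 00000110 = 6

6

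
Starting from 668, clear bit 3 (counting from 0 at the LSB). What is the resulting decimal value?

x = 1010011100
bit 3 is currently 1; clear it via x & ~(1 << 3) = x & ~8
→ 1010010100 = 660

660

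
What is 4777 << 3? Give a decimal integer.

4777 = 0001001010101001
shift left by 3 → 1001010101001000 = 38216
(equivalently, 4777 × 2^3 = 4777 × 8)

38216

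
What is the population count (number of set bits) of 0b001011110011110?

n = 1011110011110
Count the 1s: 1 + 1 + 1 + 1 + 1 + 1 + 1 + 1 + 1 = 9

9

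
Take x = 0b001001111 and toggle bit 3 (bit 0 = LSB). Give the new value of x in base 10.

x = 001001111
bit 3 is currently 1; toggle it via x ^ (1 << 3) = x ^ 8
→ 001000111 = 71

71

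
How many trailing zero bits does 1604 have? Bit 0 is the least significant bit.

2

1604 = 11001000100
Trailing zeros: 2, so the lowest set bit is bit 2 (value 4).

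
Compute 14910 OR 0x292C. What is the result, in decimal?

14910 = 11101000111110
0x292C = 10100100101100
 OR → 11101100111110 = 15166

15166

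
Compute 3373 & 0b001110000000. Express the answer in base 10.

256

3373 = 110100101101
b = 001110000000
AND → 000100000000 = 256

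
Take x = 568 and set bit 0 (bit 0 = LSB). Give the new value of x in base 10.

x = 01000111000
bit 0 is currently 0; set it via x | (1 << 0) = x | 1
→ 01000111001 = 569

569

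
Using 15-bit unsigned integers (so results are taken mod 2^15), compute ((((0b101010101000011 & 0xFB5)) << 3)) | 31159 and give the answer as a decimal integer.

0b101010101000011 = 101010101000011
0xFB5 = 000111110110101
→ & → 000010100000001 = 1281
→ << 3 (mod 2^15) → 010100000001000 = 10248
31159 = 111100110110111
→ | → 111100110111111 = 31167

31167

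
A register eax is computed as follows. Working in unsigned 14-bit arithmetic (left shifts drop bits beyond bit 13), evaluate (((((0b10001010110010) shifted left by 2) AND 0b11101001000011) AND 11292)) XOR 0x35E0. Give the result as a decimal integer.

15840

0b10001010110010 = 10001010110010
→ shifted left by 2 (mod 2^14) → 00101011001000 = 2760
0b11101001000011 = 11101001000011
→ AND → 00101001000000 = 2624
11292 = 10110000011100
→ AND → 00100000000000 = 2048
0x35E0 = 11010111100000
→ XOR → 11110111100000 = 15840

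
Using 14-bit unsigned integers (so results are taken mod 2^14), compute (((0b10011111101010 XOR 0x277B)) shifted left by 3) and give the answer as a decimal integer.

1160

0b10011111101010 = 10011111101010
0x277B = 10011101111011
→ XOR → 00000010010001 = 145
→ shifted left by 3 (mod 2^14) → 00010010001000 = 1160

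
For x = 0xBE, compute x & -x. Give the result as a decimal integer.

2

x = 10111110 = 190
-x (two's complement) = …01000010
AND   = 00000010 = 2
(x & -x isolates the lowest set bit of x.)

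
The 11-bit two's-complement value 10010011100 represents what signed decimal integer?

pattern = 10010011100 (MSB is 1 ⇒ negative)
Invert: 01101100011, add 1 → 01101100100 = 868, so the value is -868.
(Equivalently: 1180 - 2^11 = 1180 - 2048 = -868.)

-868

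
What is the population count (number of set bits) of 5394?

5394 = 1010100010010
Count the 1s: 1 + 1 + 1 + 1 + 1 = 5

5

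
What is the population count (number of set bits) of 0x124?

3

0x124 = 100100100
Count the 1s: 1 + 1 + 1 = 3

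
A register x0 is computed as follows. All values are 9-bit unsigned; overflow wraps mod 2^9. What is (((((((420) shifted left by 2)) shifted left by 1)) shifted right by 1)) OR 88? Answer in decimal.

216

420 = 110100100
→ shifted left by 2 (mod 2^9) → 010010000 = 144
→ shifted left by 1 (mod 2^9) → 100100000 = 288
→ shifted right by 1 → 010010000 = 144
88 = 001011000
→ OR → 011011000 = 216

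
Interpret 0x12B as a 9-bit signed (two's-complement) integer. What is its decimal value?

-213

pattern = 100101011 (MSB is 1 ⇒ negative)
Invert: 011010100, add 1 → 011010101 = 213, so the value is -213.
(Equivalently: 299 - 2^9 = 299 - 512 = -213.)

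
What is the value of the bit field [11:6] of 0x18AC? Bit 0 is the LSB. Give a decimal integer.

v = 01100010101100
Shift right by 6: 01100010
Mask low 6 bits: 100010 = 34

34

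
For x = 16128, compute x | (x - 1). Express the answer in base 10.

x = 11111100000000 = 16128
x - 1 = 11111011111111
OR    = 11111111111111 = 16383
(x | (x - 1) sets all bits below the lowest set bit.)

16383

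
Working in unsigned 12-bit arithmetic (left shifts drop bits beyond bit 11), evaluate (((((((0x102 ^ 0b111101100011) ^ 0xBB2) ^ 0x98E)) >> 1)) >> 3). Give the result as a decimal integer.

197

0x102 = 000100000010
0b111101100011 = 111101100011
→ ^ → 111001100001 = 3681
0xBB2 = 101110110010
→ ^ → 010111010011 = 1491
0x98E = 100110001110
→ ^ → 110001011101 = 3165
→ >> 1 → 011000101110 = 1582
→ >> 3 → 000011000101 = 197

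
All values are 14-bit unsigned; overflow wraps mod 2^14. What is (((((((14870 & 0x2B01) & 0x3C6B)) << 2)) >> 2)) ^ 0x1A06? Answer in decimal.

4614

14870 = 11101000010110
0x2B01 = 10101100000001
→ & → 10101000000000 = 10752
0x3C6B = 11110001101011
→ & → 10100000000000 = 10240
→ << 2 (mod 2^14) → 10000000000000 = 8192
→ >> 2 → 00100000000000 = 2048
0x1A06 = 01101000000110
→ ^ → 01001000000110 = 4614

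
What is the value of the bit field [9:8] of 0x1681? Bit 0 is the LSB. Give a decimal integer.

v = 1011010000001
Shift right by 8: 10110
Mask low 2 bits: 10 = 2

2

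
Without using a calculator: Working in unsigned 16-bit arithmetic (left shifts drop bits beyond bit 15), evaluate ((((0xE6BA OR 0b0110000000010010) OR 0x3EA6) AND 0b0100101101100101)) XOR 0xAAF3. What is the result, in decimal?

0xE6BA = 1110011010111010
0b0110000000010010 = 0110000000010010
→ OR → 1110011010111010 = 59066
0x3EA6 = 0011111010100110
→ OR → 1111111010111110 = 65214
0b0100101101100101 = 0100101101100101
→ AND → 0100101000100100 = 18980
0xAAF3 = 1010101011110011
→ XOR → 1110000011010111 = 57559

57559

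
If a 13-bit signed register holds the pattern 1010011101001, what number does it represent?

-2839

pattern = 1010011101001 (MSB is 1 ⇒ negative)
Invert: 0101100010110, add 1 → 0101100010111 = 2839, so the value is -2839.
(Equivalently: 5353 - 2^13 = 5353 - 8192 = -2839.)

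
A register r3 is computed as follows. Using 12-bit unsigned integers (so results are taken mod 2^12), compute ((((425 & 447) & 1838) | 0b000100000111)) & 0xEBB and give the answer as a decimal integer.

425 = 000110101001
447 = 000110111111
→ & → 000110101001 = 425
1838 = 011100101110
→ & → 000100101000 = 296
0b000100000111 = 000100000111
→ | → 000100101111 = 303
0xEBB = 111010111011
→ & → 000000101011 = 43

43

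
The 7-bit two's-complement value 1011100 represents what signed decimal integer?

-36

pattern = 1011100 (MSB is 1 ⇒ negative)
Invert: 0100011, add 1 → 0100100 = 36, so the value is -36.
(Equivalently: 92 - 2^7 = 92 - 128 = -36.)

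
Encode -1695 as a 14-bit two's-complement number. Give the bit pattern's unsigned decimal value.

1695 in 14 bits: 00011010011111
Invert: 11100101100000
Add 1:  11100101100001 = 14689
(Check: 2^14 - 1695 = 16384 - 1695 = 14689.)

14689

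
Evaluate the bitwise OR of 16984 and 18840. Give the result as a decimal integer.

16984 = 100001001011000
18840 = 100100110011000
 OR → 100101111011000 = 19416

19416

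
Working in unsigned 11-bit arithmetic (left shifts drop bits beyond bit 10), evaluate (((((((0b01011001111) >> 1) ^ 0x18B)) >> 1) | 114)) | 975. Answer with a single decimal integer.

0b01011001111 = 01011001111
→ >> 1 → 00101100111 = 359
0x18B = 00110001011
→ ^ → 00011101100 = 236
→ >> 1 → 00001110110 = 118
114 = 00001110010
→ | → 00001110110 = 118
975 = 01111001111
→ | → 01111111111 = 1023

1023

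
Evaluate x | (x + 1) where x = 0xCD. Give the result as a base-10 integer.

x = 11001101 = 205
x + 1 = 11001110
OR    = 11001111 = 207
(x | (x + 1) sets the lowest cleared bit.)

207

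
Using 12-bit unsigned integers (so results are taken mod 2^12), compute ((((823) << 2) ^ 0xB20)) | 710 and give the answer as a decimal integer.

823 = 001100110111
→ << 2 (mod 2^12) → 110011011100 = 3292
0xB20 = 101100100000
→ ^ → 011111111100 = 2044
710 = 001011000110
→ | → 011111111110 = 2046

2046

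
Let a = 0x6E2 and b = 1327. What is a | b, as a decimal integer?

0x6E2 = 11011100010
1327 = 10100101111
 OR → 11111101111 = 2031

2031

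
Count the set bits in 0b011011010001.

6

n = 11011010001
Count the 1s: 1 + 1 + 1 + 1 + 1 + 1 = 6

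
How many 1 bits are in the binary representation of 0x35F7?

0x35F7 = 11010111110111
Count the 1s: 1 + 1 + 1 + 1 + 1 + 1 + 1 + 1 + 1 + 1 + 1 = 11

11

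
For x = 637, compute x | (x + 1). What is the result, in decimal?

639

x = 1001111101 = 637
x + 1 = 1001111110
OR    = 1001111111 = 639
(x | (x + 1) sets the lowest cleared bit.)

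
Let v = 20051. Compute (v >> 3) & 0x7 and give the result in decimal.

2

v = 100111001010011
Shift right by 3: 100111001010
Mask low 3 bits: 010 = 2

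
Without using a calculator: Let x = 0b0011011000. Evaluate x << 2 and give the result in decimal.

x = 0011011000
shift left by 2 → 1101100000 = 864
(equivalently, 216 × 2^2 = 216 × 4)

864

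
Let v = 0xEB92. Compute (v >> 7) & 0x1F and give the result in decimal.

23

v = 1110101110010010
Shift right by 7: 111010111
Mask low 5 bits: 10111 = 23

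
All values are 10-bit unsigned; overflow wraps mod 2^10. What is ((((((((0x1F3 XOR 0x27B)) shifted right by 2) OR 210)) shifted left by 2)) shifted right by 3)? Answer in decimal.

121

0x1F3 = 0111110011
0x27B = 1001111011
→ XOR → 1110001000 = 904
→ shifted right by 2 → 0011100010 = 226
210 = 0011010010
→ OR → 0011110010 = 242
→ shifted left by 2 (mod 2^10) → 1111001000 = 968
→ shifted right by 3 → 0001111001 = 121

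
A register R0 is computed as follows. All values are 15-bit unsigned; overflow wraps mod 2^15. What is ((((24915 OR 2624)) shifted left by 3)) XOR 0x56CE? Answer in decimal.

3158

24915 = 110000101010011
2624 = 000101001000000
→ OR → 110101101010011 = 27475
→ shifted left by 3 (mod 2^15) → 101101010011000 = 23192
0x56CE = 101011011001110
→ XOR → 000110001010110 = 3158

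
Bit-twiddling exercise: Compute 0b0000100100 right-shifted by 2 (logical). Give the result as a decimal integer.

9

x = 100100
shift right by 2 → 001001 = 9
(equivalently, floor(36 / 4))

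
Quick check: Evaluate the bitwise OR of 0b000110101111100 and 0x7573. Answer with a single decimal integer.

a = 000110101111100
0x7573 = 111010101110011
 OR → 111110101111111 = 32127

32127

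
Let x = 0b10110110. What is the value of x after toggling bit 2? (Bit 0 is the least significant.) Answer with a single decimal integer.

178

x = 10110110
bit 2 is currently 1; toggle it via x ^ (1 << 2) = x ^ 4
→ 10110010 = 178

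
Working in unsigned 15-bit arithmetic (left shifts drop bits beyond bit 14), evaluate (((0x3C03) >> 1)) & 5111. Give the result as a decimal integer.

0x3C03 = 011110000000011
→ >> 1 → 001111000000001 = 7681
5111 = 001001111110111
→ & → 001001000000001 = 4609

4609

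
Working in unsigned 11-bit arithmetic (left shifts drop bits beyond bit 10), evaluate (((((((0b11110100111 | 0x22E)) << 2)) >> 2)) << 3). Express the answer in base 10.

0b11110100111 = 11110100111
0x22E = 01000101110
→ | → 11110101111 = 1967
→ << 2 (mod 2^11) → 11010111100 = 1724
→ >> 2 → 00110101111 = 431
→ << 3 (mod 2^11) → 10101111000 = 1400

1400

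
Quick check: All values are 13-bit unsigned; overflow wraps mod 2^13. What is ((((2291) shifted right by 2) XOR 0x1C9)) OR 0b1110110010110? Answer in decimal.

2291 = 0100011110011
→ shifted right by 2 → 0001000111100 = 572
0x1C9 = 0000111001001
→ XOR → 0001111110101 = 1013
0b1110110010110 = 1110110010110
→ OR → 1111111110111 = 8183

8183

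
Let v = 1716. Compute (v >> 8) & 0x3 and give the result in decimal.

2

v = 11010110100
Shift right by 8: 110
Mask low 2 bits: 10 = 2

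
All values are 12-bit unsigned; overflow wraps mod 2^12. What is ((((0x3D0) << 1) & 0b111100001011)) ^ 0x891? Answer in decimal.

0x3D0 = 001111010000
→ << 1 (mod 2^12) → 011110100000 = 1952
0b111100001011 = 111100001011
→ & → 011100000000 = 1792
0x891 = 100010010001
→ ^ → 111110010001 = 3985

3985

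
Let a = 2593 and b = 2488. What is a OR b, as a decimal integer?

2593 = 101000100001
2488 = 100110111000
 OR → 101110111001 = 3001

3001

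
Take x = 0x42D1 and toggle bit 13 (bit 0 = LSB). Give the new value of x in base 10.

25297

x = 0100001011010001
bit 13 is currently 0; toggle it via x ^ (1 << 13) = x ^ 8192
→ 0110001011010001 = 25297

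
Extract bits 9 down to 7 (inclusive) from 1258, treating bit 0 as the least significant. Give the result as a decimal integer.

v = 10011101010
Shift right by 7: 1001
Mask low 3 bits: 001 = 1

1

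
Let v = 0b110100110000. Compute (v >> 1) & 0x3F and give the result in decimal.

v = 110100110000
Shift right by 1: 11010011000
Mask low 6 bits: 011000 = 24

24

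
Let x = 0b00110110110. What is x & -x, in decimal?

x = 110110110 = 438
-x (two's complement) = …001001010
AND   = 000000010 = 2
(x & -x isolates the lowest set bit of x.)

2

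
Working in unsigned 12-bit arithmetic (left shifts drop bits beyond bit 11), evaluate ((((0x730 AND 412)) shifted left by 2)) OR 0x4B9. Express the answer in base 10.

1273

0x730 = 011100110000
412 = 000110011100
→ AND → 000100010000 = 272
→ shifted left by 2 (mod 2^12) → 010001000000 = 1088
0x4B9 = 010010111001
→ OR → 010011111001 = 1273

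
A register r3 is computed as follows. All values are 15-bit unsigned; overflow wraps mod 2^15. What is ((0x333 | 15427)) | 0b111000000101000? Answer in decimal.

32635

0x333 = 000001100110011
15427 = 011110001000011
→ | → 011111101110011 = 16243
0b111000000101000 = 111000000101000
→ | → 111111101111011 = 32635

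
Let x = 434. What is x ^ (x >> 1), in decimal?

x = 110110010 = 434
x>>1 = 011011001
XOR  = 101101011 = 363
(x ^ (x >> 1) gives the standard binary-reflected Gray code of x.)

363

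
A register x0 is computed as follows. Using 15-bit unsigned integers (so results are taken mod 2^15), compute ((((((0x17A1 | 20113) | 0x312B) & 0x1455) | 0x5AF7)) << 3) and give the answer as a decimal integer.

0x17A1 = 001011110100001
20113 = 100111010010001
→ | → 101111110110001 = 24497
0x312B = 011000100101011
→ | → 111111110111011 = 32699
0x1455 = 001010001010101
→ & → 001010000010001 = 5137
0x5AF7 = 101101011110111
→ | → 101111011110111 = 24311
→ << 3 (mod 2^15) → 111011110111000 = 30648

30648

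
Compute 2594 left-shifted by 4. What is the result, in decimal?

41504

2594 = 0000101000100010
shift left by 4 → 1010001000100000 = 41504
(equivalently, 2594 × 2^4 = 2594 × 16)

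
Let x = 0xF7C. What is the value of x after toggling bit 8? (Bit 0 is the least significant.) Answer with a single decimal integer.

x = 0111101111100
bit 8 is currently 1; toggle it via x ^ (1 << 8) = x ^ 256
→ 0111001111100 = 3708

3708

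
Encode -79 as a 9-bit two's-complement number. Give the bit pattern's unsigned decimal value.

433

79 in 9 bits: 001001111
Invert: 110110000
Add 1:  110110001 = 433
(Check: 2^9 - 79 = 512 - 79 = 433.)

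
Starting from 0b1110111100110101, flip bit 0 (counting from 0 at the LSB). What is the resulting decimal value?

61236

x = 1110111100110101
bit 0 is currently 1; toggle it via x ^ (1 << 0) = x ^ 1
→ 1110111100110100 = 61236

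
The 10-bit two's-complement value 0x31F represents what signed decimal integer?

-225

pattern = 1100011111 (MSB is 1 ⇒ negative)
Invert: 0011100000, add 1 → 0011100001 = 225, so the value is -225.
(Equivalently: 799 - 2^10 = 799 - 1024 = -225.)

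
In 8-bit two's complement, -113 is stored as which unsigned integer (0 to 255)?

113 in 8 bits: 01110001
Invert: 10001110
Add 1:  10001111 = 143
(Check: 2^8 - 113 = 256 - 113 = 143.)

143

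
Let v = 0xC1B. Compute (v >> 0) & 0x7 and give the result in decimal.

3

v = 110000011011
Shift right by 0: 110000011011
Mask low 3 bits: 011 = 3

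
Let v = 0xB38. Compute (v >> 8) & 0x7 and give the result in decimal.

v = 101100111000
Shift right by 8: 1011
Mask low 3 bits: 011 = 3

3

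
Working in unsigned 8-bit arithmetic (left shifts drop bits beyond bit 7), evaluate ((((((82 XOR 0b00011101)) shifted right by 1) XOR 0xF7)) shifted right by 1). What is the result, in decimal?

82 = 01010010
0b00011101 = 00011101
→ XOR → 01001111 = 79
→ shifted right by 1 → 00100111 = 39
0xF7 = 11110111
→ XOR → 11010000 = 208
→ shifted right by 1 → 01101000 = 104

104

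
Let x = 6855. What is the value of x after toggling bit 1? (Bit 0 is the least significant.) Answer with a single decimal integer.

x = 01101011000111
bit 1 is currently 1; toggle it via x ^ (1 << 1) = x ^ 2
→ 01101011000101 = 6853

6853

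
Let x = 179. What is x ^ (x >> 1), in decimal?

x = 10110011 = 179
x>>1 = 01011001
XOR  = 11101010 = 234
(x ^ (x >> 1) gives the standard binary-reflected Gray code of x.)

234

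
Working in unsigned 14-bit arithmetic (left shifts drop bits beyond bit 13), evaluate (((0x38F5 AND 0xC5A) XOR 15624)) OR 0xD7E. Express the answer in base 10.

15742

0x38F5 = 11100011110101
0xC5A = 00110001011010
→ AND → 00100001010000 = 2128
15624 = 11110100001000
→ XOR → 11010101011000 = 13656
0xD7E = 00110101111110
→ OR → 11110101111110 = 15742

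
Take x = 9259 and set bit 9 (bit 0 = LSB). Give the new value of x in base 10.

x = 10010000101011
bit 9 is currently 0; set it via x | (1 << 9) = x | 512
→ 10011000101011 = 9771

9771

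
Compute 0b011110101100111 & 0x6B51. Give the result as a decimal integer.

a = 011110101100111
0x6B51 = 110101101010001
AND → 010100101000001 = 10561

10561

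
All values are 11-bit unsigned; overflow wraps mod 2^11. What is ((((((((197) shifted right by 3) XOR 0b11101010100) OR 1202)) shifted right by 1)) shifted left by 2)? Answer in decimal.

197 = 00011000101
→ shifted right by 3 → 00000011000 = 24
0b11101010100 = 11101010100
→ XOR → 11101001100 = 1868
1202 = 10010110010
→ OR → 11111111110 = 2046
→ shifted right by 1 → 01111111111 = 1023
→ shifted left by 2 (mod 2^11) → 11111111100 = 2044

2044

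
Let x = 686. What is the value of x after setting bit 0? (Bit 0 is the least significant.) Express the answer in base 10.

x = 1010101110
bit 0 is currently 0; set it via x | (1 << 0) = x | 1
→ 1010101111 = 687

687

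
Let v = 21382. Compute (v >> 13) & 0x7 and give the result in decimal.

v = 0101001110000110
Shift right by 13: 010
Mask low 3 bits: 010 = 2

2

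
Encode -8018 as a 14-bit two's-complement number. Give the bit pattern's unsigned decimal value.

8366

8018 in 14 bits: 01111101010010
Invert: 10000010101101
Add 1:  10000010101110 = 8366
(Check: 2^14 - 8018 = 16384 - 8018 = 8366.)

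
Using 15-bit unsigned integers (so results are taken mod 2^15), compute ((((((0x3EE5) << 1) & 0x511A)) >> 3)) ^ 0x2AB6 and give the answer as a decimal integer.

0x3EE5 = 011111011100101
→ << 1 (mod 2^15) → 111110111001010 = 32202
0x511A = 101000100011010
→ & → 101000100001010 = 20746
→ >> 3 → 000101000100001 = 2593
0x2AB6 = 010101010110110
→ ^ → 010000010010111 = 8343

8343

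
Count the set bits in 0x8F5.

7

0x8F5 = 100011110101
Count the 1s: 1 + 1 + 1 + 1 + 1 + 1 + 1 = 7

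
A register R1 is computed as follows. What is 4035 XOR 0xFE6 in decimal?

4035 = 111111000011
0xFE6 = 111111100110
XOR → 000000100101 = 37

37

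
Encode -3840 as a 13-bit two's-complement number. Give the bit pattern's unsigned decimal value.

3840 in 13 bits: 0111100000000
Invert: 1000011111111
Add 1:  1000100000000 = 4352
(Check: 2^13 - 3840 = 8192 - 3840 = 4352.)

4352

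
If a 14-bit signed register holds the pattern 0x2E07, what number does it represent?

pattern = 10111000000111 (MSB is 1 ⇒ negative)
Invert: 01000111111000, add 1 → 01000111111001 = 4601, so the value is -4601.
(Equivalently: 11783 - 2^14 = 11783 - 16384 = -4601.)

-4601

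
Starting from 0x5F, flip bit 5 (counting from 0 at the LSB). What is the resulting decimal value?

x = 00001011111
bit 5 is currently 0; toggle it via x ^ (1 << 5) = x ^ 32
→ 00001111111 = 127

127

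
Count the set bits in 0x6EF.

0x6EF = 11011101111
Count the 1s: 1 + 1 + 1 + 1 + 1 + 1 + 1 + 1 + 1 = 9

9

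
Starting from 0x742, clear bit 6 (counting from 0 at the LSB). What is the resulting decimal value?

x = 11101000010
bit 6 is currently 1; clear it via x & ~(1 << 6) = x & ~64
→ 11100000010 = 1794

1794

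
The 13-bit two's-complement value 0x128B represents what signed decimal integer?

pattern = 1001010001011 (MSB is 1 ⇒ negative)
Invert: 0110101110100, add 1 → 0110101110101 = 3445, so the value is -3445.
(Equivalently: 4747 - 2^13 = 4747 - 8192 = -3445.)

-3445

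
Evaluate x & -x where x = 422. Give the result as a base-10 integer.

x = 110100110 = 422
-x (two's complement) = …001011010
AND   = 000000010 = 2
(x & -x isolates the lowest set bit of x.)

2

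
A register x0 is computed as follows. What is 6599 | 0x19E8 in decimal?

6639

6599 = 1100111000111
0x19E8 = 1100111101000
 OR → 1100111101111 = 6639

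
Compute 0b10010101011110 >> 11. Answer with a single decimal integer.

x = 10010101011110
shift right by 11 → 00000000000100 = 4
(equivalently, floor(9566 / 2048))

4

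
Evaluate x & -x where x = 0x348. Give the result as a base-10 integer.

x = 1101001000 = 840
-x (two's complement) = …0010111000
AND   = 0000001000 = 8
(x & -x isolates the lowest set bit of x.)

8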